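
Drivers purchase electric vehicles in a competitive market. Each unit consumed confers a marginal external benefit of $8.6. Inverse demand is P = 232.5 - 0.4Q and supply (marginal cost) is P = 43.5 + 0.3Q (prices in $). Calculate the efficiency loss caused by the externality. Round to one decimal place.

DWL = $52.8

Market equilibrium (private): 43.5 + 0.3Q = 232.5 - 0.4Q → Q_m = 270.0000.
Social marginal benefit = demand + MEB = 241.1 - 0.4Q.
Set SMB = MC: 241.1 - 0.4Q = 43.5 + 0.3Q → Q* = 282.2857.
Height of the DWL triangle at Q_m is SMB(Q_m) − MC(Q_m) = MEB(Q_m) = 8.6000.
DWL = ½ × 12.2857 × 8.6000 = 52.8285.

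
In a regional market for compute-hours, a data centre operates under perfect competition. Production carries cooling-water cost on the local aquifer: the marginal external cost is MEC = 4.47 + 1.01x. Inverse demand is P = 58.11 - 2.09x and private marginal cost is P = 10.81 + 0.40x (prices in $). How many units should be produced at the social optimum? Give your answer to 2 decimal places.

Social marginal cost = private MC + MEC = 15.28 + 1.41x.
Set SMC = demand: 15.28 + 1.41x = 58.11 - 2.09x → x* = 12.2371.

x* = 12.24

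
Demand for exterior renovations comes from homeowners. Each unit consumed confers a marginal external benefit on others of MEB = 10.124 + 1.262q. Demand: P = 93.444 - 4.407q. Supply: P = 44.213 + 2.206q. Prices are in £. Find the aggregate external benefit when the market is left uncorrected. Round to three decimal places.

£110.340

Market equilibrium (private): 44.213 + 2.206q = 93.444 - 4.407q → q_m = 7.4446.
Total external benefit = ∫₀^{q_m} (10.124 + 1.262q) dq = 10.124×7.4446 + ½×1.262×7.4446² = 110.3405.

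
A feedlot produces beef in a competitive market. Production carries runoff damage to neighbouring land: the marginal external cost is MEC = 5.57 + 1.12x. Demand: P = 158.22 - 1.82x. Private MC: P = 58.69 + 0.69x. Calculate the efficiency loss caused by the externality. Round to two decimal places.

Market equilibrium (private): 58.69 + 0.69x = 158.22 - 1.82x → x_m = 39.6534.
Social marginal cost = private MC + MEC = 64.26 + 1.81x.
Set SMC = demand: 64.26 + 1.81x = 158.22 - 1.82x → x* = 25.8843.
Between x* and x_m the wedge SMC − demand runs linearly from 0 to MEC(x_m), so the loss is a triangle.
DWL = ½ × 13.7691 × 49.9818 = 344.1022.

DWL = 344.10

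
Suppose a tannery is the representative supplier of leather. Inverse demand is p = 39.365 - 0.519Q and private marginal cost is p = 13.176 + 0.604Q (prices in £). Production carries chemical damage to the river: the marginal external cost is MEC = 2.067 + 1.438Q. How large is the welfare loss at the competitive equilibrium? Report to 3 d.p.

Market equilibrium (private): 13.176 + 0.604Q = 39.365 - 0.519Q → Q_m = 23.3206.
Social marginal cost = private MC + MEC = 15.243 + 2.042Q.
Set SMC = demand: 15.243 + 2.042Q = 39.365 - 0.519Q → Q* = 9.4190.
The loss is the area between SMC and demand from Q* to Q_m; with linear curves that's a triangle of height MEC(Q_m).
DWL = ½ × 13.9016 × 35.6020 = 247.4624.

DWL = £247.462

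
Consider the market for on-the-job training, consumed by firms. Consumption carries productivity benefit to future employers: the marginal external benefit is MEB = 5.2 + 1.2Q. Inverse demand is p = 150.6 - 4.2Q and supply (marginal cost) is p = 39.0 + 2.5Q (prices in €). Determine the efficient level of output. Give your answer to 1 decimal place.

Social marginal benefit = demand + MEB = 155.8 - 3.0Q.
Set SMB = MC: 155.8 - 3.0Q = 39.0 + 2.5Q → Q* = 21.2364.

Q* = 21.2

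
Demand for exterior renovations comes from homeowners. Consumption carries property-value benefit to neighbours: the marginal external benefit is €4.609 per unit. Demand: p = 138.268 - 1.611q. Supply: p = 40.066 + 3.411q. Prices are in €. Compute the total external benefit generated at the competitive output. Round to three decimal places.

Market equilibrium (private): 40.066 + 3.411q = 138.268 - 1.611q → q_m = 19.5544.
Total external benefit = MEB × q_m = 4.609 × 19.5544 = 90.1262.

€90.126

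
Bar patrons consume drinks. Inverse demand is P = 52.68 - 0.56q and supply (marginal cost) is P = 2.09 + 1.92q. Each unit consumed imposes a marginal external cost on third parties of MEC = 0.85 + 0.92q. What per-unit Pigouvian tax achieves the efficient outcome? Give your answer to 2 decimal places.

Social marginal benefit = demand − MEC = 51.83 - 1.48q.
Set SMB = MC: 51.83 - 1.48q = 2.09 + 1.92q → q* = 14.6294.
The Pigouvian tax equals MEC at q*: 0.85 + 0.92×14.6294 = 14.3090.

tax = 14.31 per unit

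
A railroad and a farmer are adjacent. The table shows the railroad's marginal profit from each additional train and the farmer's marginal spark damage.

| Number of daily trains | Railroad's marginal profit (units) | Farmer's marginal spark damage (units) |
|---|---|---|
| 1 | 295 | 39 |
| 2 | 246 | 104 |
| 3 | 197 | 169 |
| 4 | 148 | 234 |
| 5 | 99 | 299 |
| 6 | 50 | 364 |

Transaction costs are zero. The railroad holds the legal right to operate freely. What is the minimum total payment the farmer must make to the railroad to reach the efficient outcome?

Left alone the railroad would choose level 6 (marginal profit stays positive).
Efficient level: k* = 3 (marginal profit ≥ marginal spark damage through 3).
The farmer must at least cover the railroad's forgone profit from cutting 6→3: 148 + 99 + 50 = 297.

297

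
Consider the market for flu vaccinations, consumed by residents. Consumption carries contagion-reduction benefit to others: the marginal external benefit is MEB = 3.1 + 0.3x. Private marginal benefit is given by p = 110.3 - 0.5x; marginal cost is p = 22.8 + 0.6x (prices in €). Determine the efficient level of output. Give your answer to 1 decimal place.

Social marginal benefit = demand + MEB = 113.4 - 0.2x.
Set SMB = MC: 113.4 - 0.2x = 22.8 + 0.6x → x* = 113.2500.

x* = 113.3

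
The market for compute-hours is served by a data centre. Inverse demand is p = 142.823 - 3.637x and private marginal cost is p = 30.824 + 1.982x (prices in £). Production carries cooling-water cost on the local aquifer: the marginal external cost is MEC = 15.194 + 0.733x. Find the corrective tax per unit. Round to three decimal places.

Social marginal cost = private MC + MEC = 46.018 + 2.715x.
Set SMC = demand: 46.018 + 2.715x = 142.823 - 3.637x → x* = 15.2401.
The Pigouvian tax equals MEC at x*: 15.194 + 0.733×15.2401 = 26.3650.

tax = £26.365 per unit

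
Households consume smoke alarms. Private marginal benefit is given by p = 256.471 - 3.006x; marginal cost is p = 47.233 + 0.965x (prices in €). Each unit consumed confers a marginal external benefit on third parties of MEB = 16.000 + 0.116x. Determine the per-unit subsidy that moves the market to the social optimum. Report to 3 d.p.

subsidy = €22.778 per unit

Social marginal benefit = demand + MEB = 272.471 - 2.890x.
Set SMB = MC: 272.471 - 2.890x = 47.233 + 0.965x → x* = 58.4275.
The Pigouvian subsidy equals MEB at x*: 16.000 + 0.116×58.4275 = 22.7776.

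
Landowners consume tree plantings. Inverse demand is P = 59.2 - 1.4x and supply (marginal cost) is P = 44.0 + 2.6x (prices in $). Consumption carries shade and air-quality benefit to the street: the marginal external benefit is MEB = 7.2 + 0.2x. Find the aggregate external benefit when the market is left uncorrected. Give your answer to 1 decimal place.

$28.8

Market equilibrium (private): 44.0 + 2.6x = 59.2 - 1.4x → x_m = 3.8000.
Total external benefit = ∫₀^{x_m} (7.2 + 0.2x) dx = 7.2×3.8000 + ½×0.2×3.8000² = 28.8040.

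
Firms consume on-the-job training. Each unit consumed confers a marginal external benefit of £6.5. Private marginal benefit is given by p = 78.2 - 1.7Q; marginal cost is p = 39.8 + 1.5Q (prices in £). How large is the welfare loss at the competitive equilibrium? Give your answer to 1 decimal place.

DWL = £6.6

Market equilibrium (private): 39.8 + 1.5Q = 78.2 - 1.7Q → Q_m = 12.0000.
Social marginal benefit = demand + MEB = 84.7 - 1.7Q.
Set SMB = MC: 84.7 - 1.7Q = 39.8 + 1.5Q → Q* = 14.0313.
Between Q* and Q_m the wedge SMB − MC runs linearly from 0 to MEB(Q_m), so the loss is a triangle.
DWL = ½ × 2.0313 × 6.5000 = 6.6017.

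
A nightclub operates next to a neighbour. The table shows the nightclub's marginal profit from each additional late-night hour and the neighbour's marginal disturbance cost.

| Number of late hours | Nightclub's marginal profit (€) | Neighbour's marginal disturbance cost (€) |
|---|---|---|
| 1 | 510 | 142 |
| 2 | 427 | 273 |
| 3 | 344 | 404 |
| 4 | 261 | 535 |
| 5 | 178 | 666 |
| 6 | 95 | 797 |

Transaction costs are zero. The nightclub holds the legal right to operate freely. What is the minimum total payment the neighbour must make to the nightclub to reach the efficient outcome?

Left alone the nightclub would choose level 6 (marginal profit stays positive).
Efficient level: k* = 2 (marginal profit ≥ marginal disturbance cost through 2).
The neighbour must at least cover the nightclub's forgone profit from cutting 6→2: 344 + 261 + 178 + 95 = 878.

€878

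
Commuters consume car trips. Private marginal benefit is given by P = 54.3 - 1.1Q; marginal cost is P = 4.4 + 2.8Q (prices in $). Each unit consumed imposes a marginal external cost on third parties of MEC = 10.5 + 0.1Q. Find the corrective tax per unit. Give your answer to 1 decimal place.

Social marginal benefit = demand − MEC = 43.8 - 1.2Q.
Set SMB = MC: 43.8 - 1.2Q = 4.4 + 2.8Q → Q* = 9.8500.
The Pigouvian tax equals MEC at Q*: 10.5 + 0.1×9.8500 = 11.4850.

tax = $11.5 per unit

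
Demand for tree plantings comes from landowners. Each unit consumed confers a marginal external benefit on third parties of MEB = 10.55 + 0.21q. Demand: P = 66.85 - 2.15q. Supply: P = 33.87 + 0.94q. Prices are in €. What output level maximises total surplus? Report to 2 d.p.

Social marginal benefit = demand + MEB = 77.40 - 1.94q.
Set SMB = MC: 77.40 - 1.94q = 33.87 + 0.94q → q* = 15.1146.

q* = 15.11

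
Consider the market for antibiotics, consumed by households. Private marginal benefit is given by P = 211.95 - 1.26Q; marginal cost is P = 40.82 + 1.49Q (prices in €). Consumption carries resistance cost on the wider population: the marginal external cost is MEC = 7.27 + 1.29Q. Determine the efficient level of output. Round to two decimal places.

Social marginal benefit = demand − MEC = 204.68 - 2.55Q.
Set SMB = MC: 204.68 - 2.55Q = 40.82 + 1.49Q → Q* = 40.5594.

Q* = 40.56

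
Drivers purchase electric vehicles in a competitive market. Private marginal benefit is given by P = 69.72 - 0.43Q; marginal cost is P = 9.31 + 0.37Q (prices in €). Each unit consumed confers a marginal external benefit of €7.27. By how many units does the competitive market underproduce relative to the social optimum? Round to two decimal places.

Market equilibrium (private): 9.31 + 0.37Q = 69.72 - 0.43Q → Q_m = 75.5125.
Social marginal benefit = demand + MEB = 76.99 - 0.43Q.
Set SMB = MC: 76.99 - 0.43Q = 9.31 + 0.37Q → Q* = 84.6000.
Gap = |75.5125 − 84.6000| = 9.0875.

9.09 units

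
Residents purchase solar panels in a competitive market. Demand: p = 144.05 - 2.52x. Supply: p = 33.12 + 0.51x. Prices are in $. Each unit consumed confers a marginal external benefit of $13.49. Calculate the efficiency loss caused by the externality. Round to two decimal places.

DWL = $30.03

Market equilibrium (private): 33.12 + 0.51x = 144.05 - 2.52x → x_m = 36.6106.
Social marginal benefit = demand + MEB = 157.54 - 2.52x.
Set SMB = MC: 157.54 - 2.52x = 33.12 + 0.51x → x* = 41.0627.
Height of the DWL triangle at x_m is SMB(x_m) − MC(x_m) = MEB(x_m) = 13.4900.
DWL = ½ × 4.4521 × 13.4900 = 30.0294.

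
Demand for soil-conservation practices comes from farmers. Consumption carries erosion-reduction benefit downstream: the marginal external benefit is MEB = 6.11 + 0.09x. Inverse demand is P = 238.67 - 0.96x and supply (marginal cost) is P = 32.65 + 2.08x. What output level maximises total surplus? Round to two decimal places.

Social marginal benefit = demand + MEB = 244.78 - 0.87x.
Set SMB = MC: 244.78 - 0.87x = 32.65 + 2.08x → x* = 71.9085.

x* = 71.91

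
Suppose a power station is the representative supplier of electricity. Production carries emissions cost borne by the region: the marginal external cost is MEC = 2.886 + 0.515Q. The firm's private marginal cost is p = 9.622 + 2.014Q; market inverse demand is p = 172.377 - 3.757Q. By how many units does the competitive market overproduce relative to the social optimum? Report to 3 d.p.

Market equilibrium (private): 9.622 + 2.014Q = 172.377 - 3.757Q → Q_m = 28.2022.
Social marginal cost = private MC + MEC = 12.508 + 2.529Q.
Set SMC = demand: 12.508 + 2.529Q = 172.377 - 3.757Q → Q* = 25.4325.
Gap = |28.2022 − 25.4325| = 2.7697.

2.770 units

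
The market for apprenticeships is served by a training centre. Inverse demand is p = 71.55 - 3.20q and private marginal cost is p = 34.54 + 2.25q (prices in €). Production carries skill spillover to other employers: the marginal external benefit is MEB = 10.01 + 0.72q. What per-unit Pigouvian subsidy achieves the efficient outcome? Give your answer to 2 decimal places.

Social marginal cost = private MC − MEB = 24.53 + 1.53q.
Set SMC = demand: 24.53 + 1.53q = 71.55 - 3.20q → q* = 9.9408.
The Pigouvian subsidy equals MEB at q*: 10.01 + 0.72×9.9408 = 17.1674.

subsidy = €17.17 per unit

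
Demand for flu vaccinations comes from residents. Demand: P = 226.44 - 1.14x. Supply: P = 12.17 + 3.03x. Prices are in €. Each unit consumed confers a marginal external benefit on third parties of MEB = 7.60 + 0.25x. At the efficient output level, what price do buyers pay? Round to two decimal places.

P = €161.92

Social marginal benefit = demand + MEB = 234.04 - 0.89x.
Set SMB = MC: 234.04 - 0.89x = 12.17 + 3.03x → x* = 56.5995.
Consumer price on the demand curve at x*: 226.44 − 1.14×56.5995 = 161.9166.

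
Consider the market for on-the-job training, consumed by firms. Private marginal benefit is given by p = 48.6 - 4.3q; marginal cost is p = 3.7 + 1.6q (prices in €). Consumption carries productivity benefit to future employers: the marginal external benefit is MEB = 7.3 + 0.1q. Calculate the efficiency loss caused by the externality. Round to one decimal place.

Market equilibrium (private): 3.7 + 1.6q = 48.6 - 4.3q → q_m = 7.6102.
Social marginal benefit = demand + MEB = 55.9 - 4.2q.
Set SMB = MC: 55.9 - 4.2q = 3.7 + 1.6q → q* = 9.0000.
Between q* and q_m the wedge SMB − MC runs linearly from 0 to MEB(q_m), so the loss is a triangle.
DWL = ½ × 1.3898 × 8.0610 = 5.6016.

DWL = €5.6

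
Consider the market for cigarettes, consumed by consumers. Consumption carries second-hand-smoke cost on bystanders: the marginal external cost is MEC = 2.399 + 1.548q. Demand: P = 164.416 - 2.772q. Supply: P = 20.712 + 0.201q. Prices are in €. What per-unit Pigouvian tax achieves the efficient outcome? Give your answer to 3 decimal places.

Social marginal benefit = demand − MEC = 162.017 - 4.320q.
Set SMB = MC: 162.017 - 4.320q = 20.712 + 0.201q → q* = 31.2553.
The Pigouvian tax equals MEC at q*: 2.399 + 1.548×31.2553 = 50.7822.

tax = €50.782 per unit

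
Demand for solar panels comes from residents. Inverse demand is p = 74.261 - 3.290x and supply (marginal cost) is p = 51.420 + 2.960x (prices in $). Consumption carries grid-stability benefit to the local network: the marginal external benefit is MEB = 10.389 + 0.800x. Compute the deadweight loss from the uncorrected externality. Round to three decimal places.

Market equilibrium (private): 51.420 + 2.960x = 74.261 - 3.290x → x_m = 3.6546.
Social marginal benefit = demand + MEB = 84.650 - 2.490x.
Set SMB = MC: 84.650 - 2.490x = 51.420 + 2.960x → x* = 6.0972.
Height of the DWL triangle at x_m is SMB(x_m) − MC(x_m) = MEB(x_m) = 13.3126.
DWL = ½ × 2.4426 × 13.3126 = 16.2587.

DWL = $16.259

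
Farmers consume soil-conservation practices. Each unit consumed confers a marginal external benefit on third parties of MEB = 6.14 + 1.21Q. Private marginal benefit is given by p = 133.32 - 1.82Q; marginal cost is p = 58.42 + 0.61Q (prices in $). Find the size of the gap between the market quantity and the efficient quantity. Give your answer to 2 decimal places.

35.60 units

Market equilibrium (private): 58.42 + 0.61Q = 133.32 - 1.82Q → Q_m = 30.8230.
Social marginal benefit = demand + MEB = 139.46 - 0.61Q.
Set SMB = MC: 139.46 - 0.61Q = 58.42 + 0.61Q → Q* = 66.4262.
Gap = |30.8230 − 66.4262| = 35.6032.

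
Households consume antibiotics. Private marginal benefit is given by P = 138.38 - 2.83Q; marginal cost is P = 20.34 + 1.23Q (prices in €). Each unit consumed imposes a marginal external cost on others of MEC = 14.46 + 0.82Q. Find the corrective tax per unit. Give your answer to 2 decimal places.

Social marginal benefit = demand − MEC = 123.92 - 3.65Q.
Set SMB = MC: 123.92 - 3.65Q = 20.34 + 1.23Q → Q* = 21.2254.
The Pigouvian tax equals MEC at Q*: 14.46 + 0.82×21.2254 = 31.8648.

tax = €31.86 per unit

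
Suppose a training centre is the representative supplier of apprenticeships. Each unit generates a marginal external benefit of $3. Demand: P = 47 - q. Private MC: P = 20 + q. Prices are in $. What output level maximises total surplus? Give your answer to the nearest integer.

q* = 15

Social marginal cost = private MC − MEB = 17 + q.
Set SMC = demand: 17 + q = 47 - q → q* = 15.0000.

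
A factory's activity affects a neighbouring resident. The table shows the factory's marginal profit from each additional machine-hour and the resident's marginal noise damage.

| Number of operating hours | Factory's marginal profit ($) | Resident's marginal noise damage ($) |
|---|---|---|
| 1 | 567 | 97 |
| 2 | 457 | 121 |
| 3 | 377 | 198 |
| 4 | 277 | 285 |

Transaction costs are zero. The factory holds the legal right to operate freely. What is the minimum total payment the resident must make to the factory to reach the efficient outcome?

$277

Left alone the factory would choose level 4 (marginal profit stays positive).
Efficient level: k* = 3 (marginal profit ≥ marginal noise damage through 3).
The resident must at least cover the factory's forgone profit from cutting 4→3: 277 = 277.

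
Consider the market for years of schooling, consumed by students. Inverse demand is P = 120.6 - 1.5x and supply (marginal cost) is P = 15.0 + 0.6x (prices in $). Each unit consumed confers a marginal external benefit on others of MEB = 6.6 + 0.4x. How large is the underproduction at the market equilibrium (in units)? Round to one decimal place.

15.7 units

Market equilibrium (private): 15.0 + 0.6x = 120.6 - 1.5x → x_m = 50.2857.
Social marginal benefit = demand + MEB = 127.2 - 1.1x.
Set SMB = MC: 127.2 - 1.1x = 15.0 + 0.6x → x* = 66.0000.
Gap = |50.2857 − 66.0000| = 15.7143.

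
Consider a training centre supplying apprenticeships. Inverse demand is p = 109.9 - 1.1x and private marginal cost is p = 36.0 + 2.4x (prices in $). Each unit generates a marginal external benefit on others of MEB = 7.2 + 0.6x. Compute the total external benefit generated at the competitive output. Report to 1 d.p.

$285.8

Market equilibrium (private): 36.0 + 2.4x = 109.9 - 1.1x → x_m = 21.1143.
Total external benefit = ∫₀^{x_m} (7.2 + 0.6x) dx = 7.2×21.1143 + ½×0.6×21.1143² = 285.7671.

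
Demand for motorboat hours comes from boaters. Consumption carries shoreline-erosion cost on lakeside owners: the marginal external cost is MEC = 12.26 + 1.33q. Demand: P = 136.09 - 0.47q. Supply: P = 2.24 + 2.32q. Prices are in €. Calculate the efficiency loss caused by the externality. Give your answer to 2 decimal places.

Market equilibrium (private): 2.24 + 2.32q = 136.09 - 0.47q → q_m = 47.9749.
Social marginal benefit = demand − MEC = 123.83 - 1.80q.
Set SMB = MC: 123.83 - 1.80q = 2.24 + 2.32q → q* = 29.5121.
The welfare-loss triangle has base |q_m − q*| and height MEC(q_m) (the vertical gap between SMB and MC is zero at q* and MEC at q_m).
DWL = ½ × 18.4628 × 76.0666 = 702.2012.

DWL = €702.20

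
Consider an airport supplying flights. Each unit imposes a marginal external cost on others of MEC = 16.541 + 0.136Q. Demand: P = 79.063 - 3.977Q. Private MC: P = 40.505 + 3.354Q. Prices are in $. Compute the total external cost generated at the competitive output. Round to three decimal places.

Market equilibrium (private): 40.505 + 3.354Q = 79.063 - 3.977Q → Q_m = 5.2596.
Total external cost = ∫₀^{Q_m} (16.541 + 0.136Q) dQ = 16.541×5.2596 + ½×0.136×5.2596² = 88.8802.

$88.880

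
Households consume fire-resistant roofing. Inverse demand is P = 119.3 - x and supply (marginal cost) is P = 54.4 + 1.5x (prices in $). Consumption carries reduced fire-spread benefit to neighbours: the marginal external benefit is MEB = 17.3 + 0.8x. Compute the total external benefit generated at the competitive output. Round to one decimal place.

Market equilibrium (private): 54.4 + 1.5x = 119.3 - x → x_m = 25.9600.
Total external benefit = ∫₀^{x_m} (17.3 + 0.8x) dx = 17.3×25.9600 + ½×0.8×25.9600² = 718.6766.

$718.7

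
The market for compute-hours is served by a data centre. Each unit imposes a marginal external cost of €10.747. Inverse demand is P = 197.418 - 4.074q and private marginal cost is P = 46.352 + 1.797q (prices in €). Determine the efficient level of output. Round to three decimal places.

q* = 23.900

Social marginal cost = private MC + MEC = 57.099 + 1.797q.
Set SMC = demand: 57.099 + 1.797q = 197.418 - 4.074q → q* = 23.9004.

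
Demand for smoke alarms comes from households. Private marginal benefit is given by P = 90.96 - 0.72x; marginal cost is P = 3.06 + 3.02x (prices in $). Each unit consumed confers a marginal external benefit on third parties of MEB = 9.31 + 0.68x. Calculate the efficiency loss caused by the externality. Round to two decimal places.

Market equilibrium (private): 3.06 + 3.02x = 90.96 - 0.72x → x_m = 23.5027.
Social marginal benefit = demand + MEB = 100.27 - 0.04x.
Set SMB = MC: 100.27 - 0.04x = 3.06 + 3.02x → x* = 31.7680.
The loss is the area between SMB and MC from x* to x_m; with linear curves that's a triangle of height MEB(x_m).
DWL = ½ × 8.2653 × 25.2918 = 104.5222.

DWL = $104.52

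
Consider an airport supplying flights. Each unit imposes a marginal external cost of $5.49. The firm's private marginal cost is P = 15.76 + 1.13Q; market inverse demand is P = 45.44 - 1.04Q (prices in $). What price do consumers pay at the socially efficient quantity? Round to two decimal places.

P = $33.85

Social marginal cost = private MC + MEC = 21.25 + 1.13Q.
Set SMC = demand: 21.25 + 1.13Q = 45.44 - 1.04Q → Q* = 11.1475.
Consumer price on the demand curve at Q*: 45.44 − 1.04×11.1475 = 33.8466.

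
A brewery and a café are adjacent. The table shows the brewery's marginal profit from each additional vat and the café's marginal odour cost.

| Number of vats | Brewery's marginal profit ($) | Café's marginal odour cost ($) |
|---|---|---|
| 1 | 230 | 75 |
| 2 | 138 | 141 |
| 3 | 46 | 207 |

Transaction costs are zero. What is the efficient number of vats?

Bargaining reaches the level where marginal profit last exceeds marginal odour cost.
That holds through level 1 (230 ≥ 75) but not at 2 (138 < 141).

1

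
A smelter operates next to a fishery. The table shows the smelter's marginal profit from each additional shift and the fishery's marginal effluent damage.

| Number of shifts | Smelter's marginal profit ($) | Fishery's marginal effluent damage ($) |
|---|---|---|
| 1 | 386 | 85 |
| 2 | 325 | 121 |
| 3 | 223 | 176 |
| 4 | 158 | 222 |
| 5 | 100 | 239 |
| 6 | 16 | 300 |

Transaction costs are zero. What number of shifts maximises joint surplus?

Bargaining reaches the level where marginal profit last exceeds marginal effluent damage.
That holds through level 3 (223 ≥ 176) but not at 4 (158 < 222).

3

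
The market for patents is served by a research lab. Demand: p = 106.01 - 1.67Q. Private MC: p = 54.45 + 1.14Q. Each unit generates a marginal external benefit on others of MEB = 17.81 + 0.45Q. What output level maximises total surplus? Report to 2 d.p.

Q* = 29.39

Social marginal cost = private MC − MEB = 36.64 + 0.69Q.
Set SMC = demand: 36.64 + 0.69Q = 106.01 - 1.67Q → Q* = 29.3941.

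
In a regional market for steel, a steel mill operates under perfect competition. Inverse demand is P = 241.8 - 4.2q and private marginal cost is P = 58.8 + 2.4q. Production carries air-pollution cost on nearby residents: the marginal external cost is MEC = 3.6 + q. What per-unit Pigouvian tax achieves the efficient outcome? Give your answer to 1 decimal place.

Social marginal cost = private MC + MEC = 62.4 + 3.4q.
Set SMC = demand: 62.4 + 3.4q = 241.8 - 4.2q → q* = 23.6053.
The Pigouvian tax equals MEC at q*: 3.6 + 1.0×23.6053 = 27.2053.

tax = 27.2 per unit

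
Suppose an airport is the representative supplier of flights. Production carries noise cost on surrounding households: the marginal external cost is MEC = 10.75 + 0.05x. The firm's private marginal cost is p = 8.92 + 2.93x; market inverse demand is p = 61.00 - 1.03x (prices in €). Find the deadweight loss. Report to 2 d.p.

Market equilibrium (private): 8.92 + 2.93x = 61.00 - 1.03x → x_m = 13.1515.
Social marginal cost = private MC + MEC = 19.67 + 2.98x.
Set SMC = demand: 19.67 + 2.98x = 61.00 - 1.03x → x* = 10.3067.
The loss is the area between SMC and demand from x* to x_m; with linear curves that's a triangle of height MEC(x_m).
DWL = ½ × 2.8448 × 11.4076 = 16.2262.

DWL = €16.23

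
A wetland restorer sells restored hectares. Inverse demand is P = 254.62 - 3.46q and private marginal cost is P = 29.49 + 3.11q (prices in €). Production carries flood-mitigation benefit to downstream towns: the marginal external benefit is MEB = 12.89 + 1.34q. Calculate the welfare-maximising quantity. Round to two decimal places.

q* = 45.51

Social marginal cost = private MC − MEB = 16.60 + 1.77q.
Set SMC = demand: 16.60 + 1.77q = 254.62 - 3.46q → q* = 45.5105.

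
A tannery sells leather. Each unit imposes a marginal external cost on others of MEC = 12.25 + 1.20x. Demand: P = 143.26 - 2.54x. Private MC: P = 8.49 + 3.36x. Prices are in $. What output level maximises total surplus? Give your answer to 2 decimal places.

Social marginal cost = private MC + MEC = 20.74 + 4.56x.
Set SMC = demand: 20.74 + 4.56x = 143.26 - 2.54x → x* = 17.2563.

x* = 17.26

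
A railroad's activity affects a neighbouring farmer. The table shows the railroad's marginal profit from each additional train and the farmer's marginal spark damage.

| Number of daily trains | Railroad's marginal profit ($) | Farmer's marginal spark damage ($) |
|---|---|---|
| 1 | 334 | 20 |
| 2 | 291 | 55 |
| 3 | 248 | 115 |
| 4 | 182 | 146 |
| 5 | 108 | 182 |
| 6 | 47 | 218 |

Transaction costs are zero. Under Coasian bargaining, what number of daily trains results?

4

Bargaining reaches the level where marginal profit last exceeds marginal spark damage.
That holds through level 4 (182 ≥ 146) but not at 5 (108 < 182).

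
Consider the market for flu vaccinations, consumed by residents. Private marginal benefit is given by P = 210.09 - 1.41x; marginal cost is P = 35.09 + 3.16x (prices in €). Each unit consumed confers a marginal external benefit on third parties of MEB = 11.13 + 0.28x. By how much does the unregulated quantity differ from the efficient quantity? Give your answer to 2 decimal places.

5.09 units

Market equilibrium (private): 35.09 + 3.16x = 210.09 - 1.41x → x_m = 38.2932.
Social marginal benefit = demand + MEB = 221.22 - 1.13x.
Set SMB = MC: 221.22 - 1.13x = 35.09 + 3.16x → x* = 43.3869.
Gap = |38.2932 − 43.3869| = 5.0937.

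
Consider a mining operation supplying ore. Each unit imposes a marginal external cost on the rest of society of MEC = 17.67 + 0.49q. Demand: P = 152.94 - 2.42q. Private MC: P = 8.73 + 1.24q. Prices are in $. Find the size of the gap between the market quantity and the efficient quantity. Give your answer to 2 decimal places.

Market equilibrium (private): 8.73 + 1.24q = 152.94 - 2.42q → q_m = 39.4016.
Social marginal cost = private MC + MEC = 26.40 + 1.73q.
Set SMC = demand: 26.40 + 1.73q = 152.94 - 2.42q → q* = 30.4916.
Gap = |39.4016 − 30.4916| = 8.9100.

8.91 units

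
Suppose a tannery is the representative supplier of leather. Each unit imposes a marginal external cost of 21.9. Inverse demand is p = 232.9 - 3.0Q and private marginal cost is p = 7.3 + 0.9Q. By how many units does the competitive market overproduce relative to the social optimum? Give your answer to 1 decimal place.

5.6 units

Market equilibrium (private): 7.3 + 0.9Q = 232.9 - 3.0Q → Q_m = 57.8462.
Social marginal cost = private MC + MEC = 29.2 + 0.9Q.
Set SMC = demand: 29.2 + 0.9Q = 232.9 - 3.0Q → Q* = 52.2308.
Gap = |57.8462 − 52.2308| = 5.6154.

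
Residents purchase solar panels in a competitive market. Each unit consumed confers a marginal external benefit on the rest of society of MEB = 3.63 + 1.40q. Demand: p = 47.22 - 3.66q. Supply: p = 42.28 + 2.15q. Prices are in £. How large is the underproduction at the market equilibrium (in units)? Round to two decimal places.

Market equilibrium (private): 42.28 + 2.15q = 47.22 - 3.66q → q_m = 0.8503.
Social marginal benefit = demand + MEB = 50.85 - 2.26q.
Set SMB = MC: 50.85 - 2.26q = 42.28 + 2.15q → q* = 1.9433.
Gap = |0.8503 − 1.9433| = 1.0930.

1.09 units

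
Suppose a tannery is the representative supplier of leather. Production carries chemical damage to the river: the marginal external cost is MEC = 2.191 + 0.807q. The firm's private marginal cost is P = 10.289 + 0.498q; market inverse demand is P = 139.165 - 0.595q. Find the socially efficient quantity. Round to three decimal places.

q* = 66.676

Social marginal cost = private MC + MEC = 12.480 + 1.305q.
Set SMC = demand: 12.480 + 1.305q = 139.165 - 0.595q → q* = 66.6763.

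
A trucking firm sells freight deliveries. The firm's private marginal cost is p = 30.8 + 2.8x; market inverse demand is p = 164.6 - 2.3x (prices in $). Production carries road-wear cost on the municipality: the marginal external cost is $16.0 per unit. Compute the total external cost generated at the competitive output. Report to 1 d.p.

Market equilibrium (private): 30.8 + 2.8x = 164.6 - 2.3x → x_m = 26.2353.
Total external cost = MEC × x_m = 16.0 × 26.2353 = 419.7648.

$419.8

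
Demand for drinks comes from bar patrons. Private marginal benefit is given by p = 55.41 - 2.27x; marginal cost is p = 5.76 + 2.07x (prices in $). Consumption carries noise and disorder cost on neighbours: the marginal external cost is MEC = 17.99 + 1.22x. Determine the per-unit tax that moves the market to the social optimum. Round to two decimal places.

tax = $24.94 per unit

Social marginal benefit = demand − MEC = 37.42 - 3.49x.
Set SMB = MC: 37.42 - 3.49x = 5.76 + 2.07x → x* = 5.6942.
The Pigouvian tax equals MEC at x*: 17.99 + 1.22×5.6942 = 24.9369.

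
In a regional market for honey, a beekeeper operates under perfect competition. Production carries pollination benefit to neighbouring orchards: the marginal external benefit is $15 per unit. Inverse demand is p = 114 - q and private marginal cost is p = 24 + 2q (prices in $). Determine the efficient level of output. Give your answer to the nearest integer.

Social marginal cost = private MC − MEB = 9 + 2q.
Set SMC = demand: 9 + 2q = 114 - q → q* = 35.0000.

q* = 35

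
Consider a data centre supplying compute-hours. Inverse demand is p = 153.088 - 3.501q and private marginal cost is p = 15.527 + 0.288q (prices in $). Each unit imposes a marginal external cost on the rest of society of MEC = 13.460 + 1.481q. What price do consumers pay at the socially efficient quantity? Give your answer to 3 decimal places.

P = $70.644

Social marginal cost = private MC + MEC = 28.987 + 1.769q.
Set SMC = demand: 28.987 + 1.769q = 153.088 - 3.501q → q* = 23.5486.
Consumer price on the demand curve at q*: 153.088 − 3.501×23.5486 = 70.6444.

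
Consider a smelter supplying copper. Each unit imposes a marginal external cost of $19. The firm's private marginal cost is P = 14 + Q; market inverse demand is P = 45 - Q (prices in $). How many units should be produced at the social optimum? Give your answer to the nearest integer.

Social marginal cost = private MC + MEC = 33 + Q.
Set SMC = demand: 33 + Q = 45 - Q → Q* = 6.0000.

Q* = 6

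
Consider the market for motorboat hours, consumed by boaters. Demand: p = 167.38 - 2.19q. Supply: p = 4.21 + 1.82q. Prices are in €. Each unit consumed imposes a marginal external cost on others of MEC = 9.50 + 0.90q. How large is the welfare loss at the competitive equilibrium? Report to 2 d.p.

DWL = €216.62

Market equilibrium (private): 4.21 + 1.82q = 167.38 - 2.19q → q_m = 40.6908.
Social marginal benefit = demand − MEC = 157.88 - 3.09q.
Set SMB = MC: 157.88 - 3.09q = 4.21 + 1.82q → q* = 31.2974.
Between q* and q_m the wedge MC − SMB runs linearly from 0 to MEC(q_m), so the loss is a triangle.
DWL = ½ × 9.3934 × 46.1217 = 216.6198.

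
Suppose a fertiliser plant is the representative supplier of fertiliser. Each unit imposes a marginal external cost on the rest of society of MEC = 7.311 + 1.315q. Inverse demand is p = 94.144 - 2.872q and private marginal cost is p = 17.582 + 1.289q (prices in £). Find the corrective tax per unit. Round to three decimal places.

Social marginal cost = private MC + MEC = 24.893 + 2.604q.
Set SMC = demand: 24.893 + 2.604q = 94.144 - 2.872q → q* = 12.6463.
The Pigouvian tax equals MEC at q*: 7.311 + 1.315×12.6463 = 23.9409.

tax = £23.941 per unit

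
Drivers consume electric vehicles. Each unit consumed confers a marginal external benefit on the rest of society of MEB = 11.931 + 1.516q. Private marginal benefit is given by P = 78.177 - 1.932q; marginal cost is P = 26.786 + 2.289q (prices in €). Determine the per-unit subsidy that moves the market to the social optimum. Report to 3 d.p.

subsidy = €47.419 per unit

Social marginal benefit = demand + MEB = 90.108 - 0.416q.
Set SMB = MC: 90.108 - 0.416q = 26.786 + 2.289q → q* = 23.4092.
The Pigouvian subsidy equals MEB at q*: 11.931 + 1.516×23.4092 = 47.4193.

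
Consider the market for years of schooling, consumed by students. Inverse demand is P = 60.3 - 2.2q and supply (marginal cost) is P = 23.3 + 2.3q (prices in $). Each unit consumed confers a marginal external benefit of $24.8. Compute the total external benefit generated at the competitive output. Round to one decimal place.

$203.9

Market equilibrium (private): 23.3 + 2.3q = 60.3 - 2.2q → q_m = 8.2222.
Total external benefit = MEB × q_m = 24.8 × 8.2222 = 203.9106.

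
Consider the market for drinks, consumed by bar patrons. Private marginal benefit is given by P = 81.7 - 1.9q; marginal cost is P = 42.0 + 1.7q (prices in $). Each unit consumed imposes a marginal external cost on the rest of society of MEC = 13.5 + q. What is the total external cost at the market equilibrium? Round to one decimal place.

Market equilibrium (private): 42.0 + 1.7q = 81.7 - 1.9q → q_m = 11.0278.
Total external cost = ∫₀^{q_m} (13.5 + 1.0q) dq = 13.5×11.0278 + ½×1.0×11.0278² = 209.6815.

$209.7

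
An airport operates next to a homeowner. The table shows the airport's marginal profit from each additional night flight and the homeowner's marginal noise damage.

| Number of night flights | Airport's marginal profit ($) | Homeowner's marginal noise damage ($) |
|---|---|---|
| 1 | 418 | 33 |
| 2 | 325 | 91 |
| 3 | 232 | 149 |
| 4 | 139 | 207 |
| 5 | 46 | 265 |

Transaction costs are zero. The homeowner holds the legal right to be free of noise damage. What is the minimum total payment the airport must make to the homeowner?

Efficient level: marginal profit ≥ marginal noise damage through level 3, so k* = 3.
With the homeowner holding the right, the airport must at least compensate total damage at k*: 33 + 91 + 149 = 273.

$273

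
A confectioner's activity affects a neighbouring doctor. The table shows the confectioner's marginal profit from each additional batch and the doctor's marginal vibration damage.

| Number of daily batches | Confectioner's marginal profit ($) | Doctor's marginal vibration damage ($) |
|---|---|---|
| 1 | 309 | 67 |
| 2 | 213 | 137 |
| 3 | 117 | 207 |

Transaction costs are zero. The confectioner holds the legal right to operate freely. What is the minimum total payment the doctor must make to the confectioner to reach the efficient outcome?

Left alone the confectioner would choose level 3 (marginal profit stays positive).
Efficient level: k* = 2 (marginal profit ≥ marginal vibration damage through 2).
The doctor must at least cover the confectioner's forgone profit from cutting 3→2: 117 = 117.

$117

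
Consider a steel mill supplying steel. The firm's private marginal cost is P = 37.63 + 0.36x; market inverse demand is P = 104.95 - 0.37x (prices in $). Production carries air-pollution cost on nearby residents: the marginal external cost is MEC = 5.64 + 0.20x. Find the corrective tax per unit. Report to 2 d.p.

tax = $18.90 per unit

Social marginal cost = private MC + MEC = 43.27 + 0.56x.
Set SMC = demand: 43.27 + 0.56x = 104.95 - 0.37x → x* = 66.3226.
The Pigouvian tax equals MEC at x*: 5.64 + 0.20×66.3226 = 18.9045.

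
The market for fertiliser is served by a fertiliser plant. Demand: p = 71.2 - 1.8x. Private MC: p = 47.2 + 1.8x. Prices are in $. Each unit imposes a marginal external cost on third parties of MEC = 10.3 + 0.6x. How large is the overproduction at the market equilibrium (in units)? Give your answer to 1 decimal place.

Market equilibrium (private): 47.2 + 1.8x = 71.2 - 1.8x → x_m = 6.6667.
Social marginal cost = private MC + MEC = 57.5 + 2.4x.
Set SMC = demand: 57.5 + 2.4x = 71.2 - 1.8x → x* = 3.2619.
Gap = |6.6667 − 3.2619| = 3.4048.

3.4 units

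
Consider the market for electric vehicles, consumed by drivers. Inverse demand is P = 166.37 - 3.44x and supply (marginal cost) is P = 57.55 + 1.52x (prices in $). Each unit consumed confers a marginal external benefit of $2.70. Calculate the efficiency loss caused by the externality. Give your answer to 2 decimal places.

DWL = $0.73

Market equilibrium (private): 57.55 + 1.52x = 166.37 - 3.44x → x_m = 21.9395.
Social marginal benefit = demand + MEB = 169.07 - 3.44x.
Set SMB = MC: 169.07 - 3.44x = 57.55 + 1.52x → x* = 22.4839.
Height of the DWL triangle at x_m is SMB(x_m) − MC(x_m) = MEB(x_m) = 2.7000.
DWL = ½ × 0.5444 × 2.7000 = 0.7349.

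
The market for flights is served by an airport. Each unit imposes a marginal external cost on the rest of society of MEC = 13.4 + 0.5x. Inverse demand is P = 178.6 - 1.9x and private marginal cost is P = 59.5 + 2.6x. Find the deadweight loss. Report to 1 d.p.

DWL = 70.9

Market equilibrium (private): 59.5 + 2.6x = 178.6 - 1.9x → x_m = 26.4667.
Social marginal cost = private MC + MEC = 72.9 + 3.1x.
Set SMC = demand: 72.9 + 3.1x = 178.6 - 1.9x → x* = 21.1400.
The welfare-loss triangle has base |x_m − x*| and height MEC(x_m) (the vertical gap between SMC and demand is zero at x* and MEC at x_m).
DWL = ½ × 5.3267 × 26.6333 = 70.9338.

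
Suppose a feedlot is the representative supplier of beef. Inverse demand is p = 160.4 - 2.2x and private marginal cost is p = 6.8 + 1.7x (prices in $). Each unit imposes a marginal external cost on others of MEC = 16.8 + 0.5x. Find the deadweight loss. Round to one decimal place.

Market equilibrium (private): 6.8 + 1.7x = 160.4 - 2.2x → x_m = 39.3846.
Social marginal cost = private MC + MEC = 23.6 + 2.2x.
Set SMC = demand: 23.6 + 2.2x = 160.4 - 2.2x → x* = 31.0909.
Between x* and x_m the wedge SMC − demand runs linearly from 0 to MEC(x_m), so the loss is a triangle.
DWL = ½ × 8.2937 × 36.4923 = 151.3281.

DWL = $151.3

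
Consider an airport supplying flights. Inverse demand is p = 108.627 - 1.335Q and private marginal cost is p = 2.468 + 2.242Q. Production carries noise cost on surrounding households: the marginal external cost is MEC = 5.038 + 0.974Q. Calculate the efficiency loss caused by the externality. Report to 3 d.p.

Market equilibrium (private): 2.468 + 2.242Q = 108.627 - 1.335Q → Q_m = 29.6782.
Social marginal cost = private MC + MEC = 7.506 + 3.216Q.
Set SMC = demand: 7.506 + 3.216Q = 108.627 - 1.335Q → Q* = 22.2195.
The loss is the area between SMC and demand from Q* to Q_m; with linear curves that's a triangle of height MEC(Q_m).
DWL = ½ × 7.4587 × 33.9446 = 126.5913.

DWL = 126.591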